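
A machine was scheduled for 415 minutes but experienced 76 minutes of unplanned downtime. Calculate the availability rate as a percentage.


Formula: Availability = (Planned Time - Downtime) / Planned Time * 100
Uptime = 415 - 76 = 339 min
Availability = 339 / 415 * 100 = 81.7%

81.7%


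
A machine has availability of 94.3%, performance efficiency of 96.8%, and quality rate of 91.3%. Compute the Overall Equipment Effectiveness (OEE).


Formula: OEE = Availability * Performance * Quality / 10000
A * P = 94.3% * 96.8% / 100 = 91.28%
OEE = 91.28% * 91.3% / 100 = 83.3%

83.3%


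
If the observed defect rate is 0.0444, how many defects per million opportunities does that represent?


DPMO = defect_rate * 1000000 = 0.0444 * 1000000

44400


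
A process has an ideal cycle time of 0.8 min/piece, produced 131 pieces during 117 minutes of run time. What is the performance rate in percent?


Formula: Performance = (Ideal CT * Total Count) / Run Time * 100
Ideal output time = 0.8 * 131 = 104.8 min
Performance = 104.8 / 117 * 100 = 89.6%

89.6%


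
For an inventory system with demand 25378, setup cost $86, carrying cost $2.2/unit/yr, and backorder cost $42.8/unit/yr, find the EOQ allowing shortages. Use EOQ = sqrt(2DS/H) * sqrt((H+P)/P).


Formula: EOQ* = sqrt(2DS/H) * sqrt((H+P)/P)
Base EOQ = sqrt(2*25378*86/2.2) = 1408.58 units
Correction = sqrt((2.2+42.8)/42.8) = 1.02538
EOQ* = 1408.58 * 1.02538 = 1444.3 units

1444.3 units


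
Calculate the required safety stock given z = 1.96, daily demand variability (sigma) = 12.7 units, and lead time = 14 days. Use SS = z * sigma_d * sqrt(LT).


Formula: SS = z * sigma_d * sqrt(LT)
sqrt(LT) = sqrt(14) = 3.7417
SS = 1.96 * 12.7 * 3.7417
SS = 93.1 units

93.1 units


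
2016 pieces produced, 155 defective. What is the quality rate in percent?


Formula: Quality Rate = Good Pieces / Total Pieces * 100
Good pieces = 2016 - 155 = 1861
QR = 1861 / 2016 * 100 = 92.3%

92.3%


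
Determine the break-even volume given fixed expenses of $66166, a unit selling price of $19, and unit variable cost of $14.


Formula: BEQ = Fixed Costs / (Price - Variable Cost)
Contribution margin = $19 - $14 = $5/unit
BEQ = ceil($66166 / $5/unit) = ceil(13233.2) = 13234 units

13234 units


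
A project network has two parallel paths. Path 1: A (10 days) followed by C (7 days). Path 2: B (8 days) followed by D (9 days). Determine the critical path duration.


Path 1 = 10 + 7 = 17 days
Path 2 = 8 + 9 = 17 days
Duration = max(17, 17) = 17 days

17 days


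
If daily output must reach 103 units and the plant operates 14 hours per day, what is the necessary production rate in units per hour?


Formula: Production Rate = Daily Demand / Available Hours
Rate = 103 units/day / 14 hours/day
Rate = 7.4 units/hour

7.4 units/hour


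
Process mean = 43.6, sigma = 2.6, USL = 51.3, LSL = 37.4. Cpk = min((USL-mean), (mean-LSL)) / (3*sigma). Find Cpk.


Cpu = (51.3 - 43.6) / (3 * 2.6) = 0.99
Cpl = (43.6 - 37.4) / (3 * 2.6) = 0.79
Cpk = min(0.99, 0.79) = 0.79

0.79


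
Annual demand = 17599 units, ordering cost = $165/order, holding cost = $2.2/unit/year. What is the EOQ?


Formula: EOQ = sqrt(2 * D * S / H)
Numerator: 2 * 17599 * 165 = 5807670
2DS/H = 5807670 / 2.2 = 2639850.0
EOQ = sqrt(2639850.0) = 1624.8 units

1624.8 units


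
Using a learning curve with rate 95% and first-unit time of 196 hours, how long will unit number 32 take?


Formula: T_n = T_1 * (learning_rate)^(log2(n)) where learning_rate = rate/100
Doublings = log2(32) = 5
T_n = 196 * 0.95^5
T_n = 196 * 0.7738 = 151.7 hours

151.7 hours


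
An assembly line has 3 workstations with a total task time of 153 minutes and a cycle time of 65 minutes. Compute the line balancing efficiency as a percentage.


Formula: Efficiency = Sum of Task Times / (N_stations * CT) * 100
Total station capacity = 3 stations * 65 min = 195 min
Efficiency = 153 / 195 * 100 = 78.5%

78.5%


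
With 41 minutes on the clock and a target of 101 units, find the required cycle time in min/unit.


Formula: CT = Available Time / Number of Units
CT = 41 min / 101 units
CT = 0.41 min/unit

0.41 min/unit


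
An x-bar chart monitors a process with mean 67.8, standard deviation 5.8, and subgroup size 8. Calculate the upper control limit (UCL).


UCL = 67.8 + 3 * 5.8 / sqrt(8)

73.95


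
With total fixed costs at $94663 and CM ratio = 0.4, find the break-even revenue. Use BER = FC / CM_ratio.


Formula: BER = Fixed Costs / Contribution Margin Ratio
BER = $94663 / 0.4
BER = $236657.50 (to the nearest cent)

$236657.50


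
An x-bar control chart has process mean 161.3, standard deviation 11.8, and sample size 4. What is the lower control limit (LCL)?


LCL = 161.3 - 3 * 11.8 / sqrt(4)

143.6


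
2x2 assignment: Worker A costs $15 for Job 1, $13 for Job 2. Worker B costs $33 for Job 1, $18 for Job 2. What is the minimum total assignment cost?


Option 1: A->1 + B->2 = $15 + $18 = $33
Option 2: A->2 + B->1 = $13 + $33 = $46
Min cost = min($33, $46) = $33

$33


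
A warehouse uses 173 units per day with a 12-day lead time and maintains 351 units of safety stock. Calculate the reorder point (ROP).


Formula: ROP = (Daily Demand * Lead Time) + Safety Stock
Demand during lead time = 173 * 12 = 2076 units
ROP = 2076 + 351 = 2427 units

2427 units


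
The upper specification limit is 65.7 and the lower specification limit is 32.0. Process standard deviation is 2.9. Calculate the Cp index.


Cp = (65.7 - 32.0) / (6 * 2.9)

1.94


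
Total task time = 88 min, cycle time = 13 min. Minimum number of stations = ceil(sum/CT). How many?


Formula: N_min = ceil(Sum of Task Times / Cycle Time)
N_min = ceil(88 min / 13 min) = ceil(6.7692)
N_min = 7 stations

7


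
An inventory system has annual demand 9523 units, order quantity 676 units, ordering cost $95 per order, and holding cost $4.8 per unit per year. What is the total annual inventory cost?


TC = 9523/676 * 95 + 676/2 * 4.8

$2960.69


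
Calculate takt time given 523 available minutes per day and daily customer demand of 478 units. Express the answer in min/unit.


Formula: Takt Time = Available Production Time / Customer Demand
Takt = 523 min/day / 478 units/day
Takt = 1.09 min/unit

1.09 min/unit


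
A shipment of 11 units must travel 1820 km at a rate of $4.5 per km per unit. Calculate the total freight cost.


TC = dist * cost * units = 1820 * 4.5 * 11 = $90090.00

$90090.00


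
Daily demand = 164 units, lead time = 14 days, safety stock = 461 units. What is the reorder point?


Formula: ROP = (Daily Demand * Lead Time) + Safety Stock
Demand during lead time = 164 * 14 = 2296 units
ROP = 2296 + 461 = 2757 units

2757 units


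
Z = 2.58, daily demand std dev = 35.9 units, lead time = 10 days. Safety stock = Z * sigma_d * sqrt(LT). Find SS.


Formula: SS = z * sigma_d * sqrt(LT)
sqrt(LT) = sqrt(10) = 3.1623
SS = 2.58 * 35.9 * 3.1623
SS = 292.9 units

292.9 units


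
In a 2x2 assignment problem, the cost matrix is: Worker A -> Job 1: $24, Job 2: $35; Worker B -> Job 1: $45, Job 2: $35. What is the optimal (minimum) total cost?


Option 1: A->1 + B->2 = $24 + $35 = $59
Option 2: A->2 + B->1 = $35 + $45 = $80
Min cost = min($59, $80) = $59

$59


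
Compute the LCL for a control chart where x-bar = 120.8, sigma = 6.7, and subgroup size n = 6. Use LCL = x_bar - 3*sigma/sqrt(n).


LCL = 120.8 - 3 * 6.7 / sqrt(6)

112.59


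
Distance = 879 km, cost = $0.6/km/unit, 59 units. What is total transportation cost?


TC = dist * cost * units = 879 * 0.6 * 59 = $31116.60

$31116.60


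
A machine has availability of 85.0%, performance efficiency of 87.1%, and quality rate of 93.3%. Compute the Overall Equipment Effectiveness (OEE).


Formula: OEE = Availability * Performance * Quality / 10000
A * P = 85.0% * 87.1% / 100 = 74.04%
OEE = 74.04% * 93.3% / 100 = 69.1%

69.1%


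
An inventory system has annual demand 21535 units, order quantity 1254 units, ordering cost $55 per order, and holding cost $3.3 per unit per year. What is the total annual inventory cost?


TC = 21535/1254 * 55 + 1254/2 * 3.3

$3013.62


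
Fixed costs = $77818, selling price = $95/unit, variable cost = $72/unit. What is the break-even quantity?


Formula: BEQ = Fixed Costs / (Price - Variable Cost)
Contribution margin = $95 - $72 = $23/unit
BEQ = ceil($77818 / $23/unit) = ceil(3383.39) = 3384 units

3384 units


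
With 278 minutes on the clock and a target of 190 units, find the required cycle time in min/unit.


Formula: CT = Available Time / Number of Units
CT = 278 min / 190 units
CT = 1.46 min/unit

1.46 min/unit


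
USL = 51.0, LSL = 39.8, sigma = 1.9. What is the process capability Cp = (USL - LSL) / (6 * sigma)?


Cp = (51.0 - 39.8) / (6 * 1.9)

0.98


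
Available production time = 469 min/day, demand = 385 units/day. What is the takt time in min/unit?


Formula: Takt Time = Available Production Time / Customer Demand
Takt = 469 min/day / 385 units/day
Takt = 1.22 min/unit

1.22 min/unit


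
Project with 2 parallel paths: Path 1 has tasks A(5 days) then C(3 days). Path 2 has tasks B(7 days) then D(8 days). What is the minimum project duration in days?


Path 1 = 5 + 3 = 8 days
Path 2 = 7 + 8 = 15 days
Duration = max(8, 15) = 15 days

15 days


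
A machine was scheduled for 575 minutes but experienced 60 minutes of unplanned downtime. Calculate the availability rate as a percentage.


Formula: Availability = (Planned Time - Downtime) / Planned Time * 100
Uptime = 575 - 60 = 515 min
Availability = 515 / 575 * 100 = 89.6%

89.6%


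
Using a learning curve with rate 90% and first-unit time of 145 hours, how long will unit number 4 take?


Formula: T_n = T_1 * (learning_rate)^(log2(n)) where learning_rate = rate/100
Doublings = log2(4) = 2
T_n = 145 * 0.9^2
T_n = 145 * 0.81 = 117.5 hours

117.5 hours


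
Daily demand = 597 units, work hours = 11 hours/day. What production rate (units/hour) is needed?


Formula: Production Rate = Daily Demand / Available Hours
Rate = 597 units/day / 11 hours/day
Rate = 54.3 units/hour

54.3 units/hour


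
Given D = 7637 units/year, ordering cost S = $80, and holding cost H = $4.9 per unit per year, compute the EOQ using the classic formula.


Formula: EOQ = sqrt(2 * D * S / H)
Numerator: 2 * 7637 * 80 = 1221920
2DS/H = 1221920 / 4.9 = 249371.4
EOQ = sqrt(249371.4) = 499.4 units

499.4 units


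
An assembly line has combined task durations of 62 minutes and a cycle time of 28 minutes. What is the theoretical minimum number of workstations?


Formula: N_min = ceil(Sum of Task Times / Cycle Time)
N_min = ceil(62 min / 28 min) = ceil(2.2143)
N_min = 3 stations

3


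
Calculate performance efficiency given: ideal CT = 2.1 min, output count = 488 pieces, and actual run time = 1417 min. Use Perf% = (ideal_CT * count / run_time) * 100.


Formula: Performance = (Ideal CT * Total Count) / Run Time * 100
Ideal output time = 2.1 * 488 = 1024.8 min
Performance = 1024.8 / 1417 * 100 = 72.3%

72.3%


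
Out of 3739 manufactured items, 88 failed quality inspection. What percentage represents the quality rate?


Formula: Quality Rate = Good Pieces / Total Pieces * 100
Good pieces = 3739 - 88 = 3651
QR = 3651 / 3739 * 100 = 97.6%

97.6%


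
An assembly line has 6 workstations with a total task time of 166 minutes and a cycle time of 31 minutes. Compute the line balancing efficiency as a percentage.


Formula: Efficiency = Sum of Task Times / (N_stations * CT) * 100
Total station capacity = 6 stations * 31 min = 186 min
Efficiency = 166 / 186 * 100 = 89.2%

89.2%


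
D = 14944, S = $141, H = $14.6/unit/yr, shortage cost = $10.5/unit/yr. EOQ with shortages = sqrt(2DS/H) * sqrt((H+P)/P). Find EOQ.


Formula: EOQ* = sqrt(2DS/H) * sqrt((H+P)/P)
Base EOQ = sqrt(2*14944*141/14.6) = 537.26 units
Correction = sqrt((14.6+10.5)/10.5) = 1.54612
EOQ* = 537.26 * 1.54612 = 830.7 units

830.7 units


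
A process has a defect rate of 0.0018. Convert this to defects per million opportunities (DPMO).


DPMO = defect_rate * 1000000 = 0.0018 * 1000000

1800


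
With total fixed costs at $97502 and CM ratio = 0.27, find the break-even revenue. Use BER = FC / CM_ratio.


Formula: BER = Fixed Costs / Contribution Margin Ratio
BER = $97502 / 0.27
BER = $361118.52 (to the nearest cent)

$361118.52


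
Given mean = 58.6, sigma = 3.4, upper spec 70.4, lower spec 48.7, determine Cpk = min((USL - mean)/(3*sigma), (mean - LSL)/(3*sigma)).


Cpu = (70.4 - 58.6) / (3 * 3.4) = 1.16
Cpl = (58.6 - 48.7) / (3 * 3.4) = 0.97
Cpk = min(1.16, 0.97) = 0.97

0.97


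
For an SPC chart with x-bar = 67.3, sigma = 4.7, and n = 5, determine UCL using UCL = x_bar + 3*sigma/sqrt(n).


UCL = 67.3 + 3 * 4.7 / sqrt(5)

73.61


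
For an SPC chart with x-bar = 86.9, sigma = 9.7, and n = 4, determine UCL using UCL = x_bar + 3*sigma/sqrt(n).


UCL = 86.9 + 3 * 9.7 / sqrt(4)

101.45


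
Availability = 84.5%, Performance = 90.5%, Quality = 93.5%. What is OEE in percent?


Formula: OEE = Availability * Performance * Quality / 10000
A * P = 84.5% * 90.5% / 100 = 76.47%
OEE = 76.47% * 93.5% / 100 = 71.5%

71.5%


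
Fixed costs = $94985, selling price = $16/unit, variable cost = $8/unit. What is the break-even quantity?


Formula: BEQ = Fixed Costs / (Price - Variable Cost)
Contribution margin = $16 - $8 = $8/unit
BEQ = ceil($94985 / $8/unit) = ceil(11873.12) = 11874 units

11874 units


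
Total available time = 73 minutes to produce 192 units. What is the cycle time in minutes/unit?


Formula: CT = Available Time / Number of Units
CT = 73 min / 192 units
CT = 0.38 min/unit

0.38 min/unit


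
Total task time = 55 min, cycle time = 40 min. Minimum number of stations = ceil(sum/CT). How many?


Formula: N_min = ceil(Sum of Task Times / Cycle Time)
N_min = ceil(55 min / 40 min) = ceil(1.375)
N_min = 2 stations

2


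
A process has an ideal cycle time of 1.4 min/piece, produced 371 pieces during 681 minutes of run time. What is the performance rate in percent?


Formula: Performance = (Ideal CT * Total Count) / Run Time * 100
Ideal output time = 1.4 * 371 = 519.4 min
Performance = 519.4 / 681 * 100 = 76.3%

76.3%


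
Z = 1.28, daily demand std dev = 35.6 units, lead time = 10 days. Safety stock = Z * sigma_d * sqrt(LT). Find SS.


Formula: SS = z * sigma_d * sqrt(LT)
sqrt(LT) = sqrt(10) = 3.1623
SS = 1.28 * 35.6 * 3.1623
SS = 144.1 units

144.1 units


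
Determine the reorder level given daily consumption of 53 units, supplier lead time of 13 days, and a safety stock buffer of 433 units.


Formula: ROP = (Daily Demand * Lead Time) + Safety Stock
Demand during lead time = 53 * 13 = 689 units
ROP = 689 + 433 = 1122 units

1122 units


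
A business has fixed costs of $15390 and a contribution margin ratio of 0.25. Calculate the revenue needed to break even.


Formula: BER = Fixed Costs / Contribution Margin Ratio
BER = $15390 / 0.25
BER = $61560.00 (to the nearest cent)

$61560.00


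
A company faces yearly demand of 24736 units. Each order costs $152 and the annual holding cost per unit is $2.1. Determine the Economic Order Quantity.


Formula: EOQ = sqrt(2 * D * S / H)
Numerator: 2 * 24736 * 152 = 7519744
2DS/H = 7519744 / 2.1 = 3580830.5
EOQ = sqrt(3580830.5) = 1892.3 units

1892.3 units


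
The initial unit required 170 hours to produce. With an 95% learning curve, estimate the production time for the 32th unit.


Formula: T_n = T_1 * (learning_rate)^(log2(n)) where learning_rate = rate/100
Doublings = log2(32) = 5
T_n = 170 * 0.95^5
T_n = 170 * 0.7738 = 131.5 hours

131.5 hours


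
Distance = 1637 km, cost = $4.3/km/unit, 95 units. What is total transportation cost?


TC = dist * cost * units = 1637 * 4.3 * 95 = $668714.50

$668714.50


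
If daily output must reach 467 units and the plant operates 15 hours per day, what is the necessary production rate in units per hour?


Formula: Production Rate = Daily Demand / Available Hours
Rate = 467 units/day / 15 hours/day
Rate = 31.1 units/hour

31.1 units/hour


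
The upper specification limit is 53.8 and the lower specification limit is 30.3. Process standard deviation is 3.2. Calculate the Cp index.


Cp = (53.8 - 30.3) / (6 * 3.2)

1.22


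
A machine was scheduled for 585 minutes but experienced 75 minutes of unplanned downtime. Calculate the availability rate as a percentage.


Formula: Availability = (Planned Time - Downtime) / Planned Time * 100
Uptime = 585 - 75 = 510 min
Availability = 510 / 585 * 100 = 87.2%

87.2%


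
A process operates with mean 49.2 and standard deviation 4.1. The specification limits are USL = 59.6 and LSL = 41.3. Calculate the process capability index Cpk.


Cpu = (59.6 - 49.2) / (3 * 4.1) = 0.85
Cpl = (49.2 - 41.3) / (3 * 4.1) = 0.64
Cpk = min(0.85, 0.64) = 0.64

0.64


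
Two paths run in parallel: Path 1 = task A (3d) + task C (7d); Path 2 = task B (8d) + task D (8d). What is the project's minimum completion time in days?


Path 1 = 3 + 7 = 10 days
Path 2 = 8 + 8 = 16 days
Duration = max(10, 16) = 16 days

16 days


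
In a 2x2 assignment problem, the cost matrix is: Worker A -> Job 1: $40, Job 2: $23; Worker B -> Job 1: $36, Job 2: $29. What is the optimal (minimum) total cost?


Option 1: A->1 + B->2 = $40 + $29 = $69
Option 2: A->2 + B->1 = $23 + $36 = $59
Min cost = min($69, $59) = $59

$59


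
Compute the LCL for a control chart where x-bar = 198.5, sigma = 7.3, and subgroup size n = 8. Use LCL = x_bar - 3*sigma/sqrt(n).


LCL = 198.5 - 3 * 7.3 / sqrt(8)

190.76


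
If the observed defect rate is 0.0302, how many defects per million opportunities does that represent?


DPMO = defect_rate * 1000000 = 0.0302 * 1000000

30200


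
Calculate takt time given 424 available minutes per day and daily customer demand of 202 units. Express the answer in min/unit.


Formula: Takt Time = Available Production Time / Customer Demand
Takt = 424 min/day / 202 units/day
Takt = 2.1 min/unit

2.1 min/unit


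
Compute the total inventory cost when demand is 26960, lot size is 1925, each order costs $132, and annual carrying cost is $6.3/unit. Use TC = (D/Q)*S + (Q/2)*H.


TC = 26960/1925 * 132 + 1925/2 * 6.3

$7912.44


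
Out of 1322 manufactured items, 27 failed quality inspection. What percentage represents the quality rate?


Formula: Quality Rate = Good Pieces / Total Pieces * 100
Good pieces = 1322 - 27 = 1295
QR = 1295 / 1322 * 100 = 98.0%

98.0%


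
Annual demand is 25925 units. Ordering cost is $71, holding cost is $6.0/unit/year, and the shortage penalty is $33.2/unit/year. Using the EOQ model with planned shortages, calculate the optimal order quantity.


Formula: EOQ* = sqrt(2DS/H) * sqrt((H+P)/P)
Base EOQ = sqrt(2*25925*71/6.0) = 783.3 units
Correction = sqrt((6.0+33.2)/33.2) = 1.08661
EOQ* = 783.3 * 1.08661 = 851.1 units

851.1 units


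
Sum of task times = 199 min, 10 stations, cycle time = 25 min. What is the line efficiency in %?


Formula: Efficiency = Sum of Task Times / (N_stations * CT) * 100
Total station capacity = 10 stations * 25 min = 250 min
Efficiency = 199 / 250 * 100 = 79.6%

79.6%


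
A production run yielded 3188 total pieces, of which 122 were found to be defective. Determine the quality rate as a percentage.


Formula: Quality Rate = Good Pieces / Total Pieces * 100
Good pieces = 3188 - 122 = 3066
QR = 3066 / 3188 * 100 = 96.2%

96.2%


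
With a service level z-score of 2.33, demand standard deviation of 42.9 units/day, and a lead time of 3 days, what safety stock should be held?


Formula: SS = z * sigma_d * sqrt(LT)
sqrt(LT) = sqrt(3) = 1.7321
SS = 2.33 * 42.9 * 1.7321
SS = 173.1 units

173.1 units


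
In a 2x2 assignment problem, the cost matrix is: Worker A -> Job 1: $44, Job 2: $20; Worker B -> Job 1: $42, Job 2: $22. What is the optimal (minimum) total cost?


Option 1: A->1 + B->2 = $44 + $22 = $66
Option 2: A->2 + B->1 = $20 + $42 = $62
Min cost = min($66, $62) = $62

$62


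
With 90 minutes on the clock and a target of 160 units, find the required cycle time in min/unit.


Formula: CT = Available Time / Number of Units
CT = 90 min / 160 units
CT = 0.56 min/unit

0.56 min/unit


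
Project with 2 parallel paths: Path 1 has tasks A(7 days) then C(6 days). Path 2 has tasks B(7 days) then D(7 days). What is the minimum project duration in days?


Path 1 = 7 + 6 = 13 days
Path 2 = 7 + 7 = 14 days
Duration = max(13, 14) = 14 days

14 days


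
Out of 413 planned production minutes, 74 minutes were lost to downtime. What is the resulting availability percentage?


Formula: Availability = (Planned Time - Downtime) / Planned Time * 100
Uptime = 413 - 74 = 339 min
Availability = 339 / 413 * 100 = 82.1%

82.1%


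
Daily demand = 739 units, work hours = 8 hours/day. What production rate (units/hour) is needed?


Formula: Production Rate = Daily Demand / Available Hours
Rate = 739 units/day / 8 hours/day
Rate = 92.4 units/hour

92.4 units/hour


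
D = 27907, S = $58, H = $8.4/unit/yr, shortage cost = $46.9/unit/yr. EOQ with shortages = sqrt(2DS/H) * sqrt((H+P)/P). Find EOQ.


Formula: EOQ* = sqrt(2DS/H) * sqrt((H+P)/P)
Base EOQ = sqrt(2*27907*58/8.4) = 620.79 units
Correction = sqrt((8.4+46.9)/46.9) = 1.08587
EOQ* = 620.79 * 1.08587 = 674.1 units

674.1 units


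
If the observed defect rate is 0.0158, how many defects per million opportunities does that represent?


DPMO = defect_rate * 1000000 = 0.0158 * 1000000

15800


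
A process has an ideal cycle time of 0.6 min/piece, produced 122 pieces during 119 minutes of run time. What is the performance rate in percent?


Formula: Performance = (Ideal CT * Total Count) / Run Time * 100
Ideal output time = 0.6 * 122 = 73.2 min
Performance = 73.2 / 119 * 100 = 61.5%

61.5%


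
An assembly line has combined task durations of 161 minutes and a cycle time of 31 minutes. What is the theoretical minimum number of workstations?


Formula: N_min = ceil(Sum of Task Times / Cycle Time)
N_min = ceil(161 min / 31 min) = ceil(5.1935)
N_min = 6 stations

6


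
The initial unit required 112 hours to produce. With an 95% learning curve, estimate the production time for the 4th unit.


Formula: T_n = T_1 * (learning_rate)^(log2(n)) where learning_rate = rate/100
Doublings = log2(4) = 2
T_n = 112 * 0.95^2
T_n = 112 * 0.9025 = 101.1 hours

101.1 hours


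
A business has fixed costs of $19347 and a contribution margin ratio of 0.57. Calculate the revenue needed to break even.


Formula: BER = Fixed Costs / Contribution Margin Ratio
BER = $19347 / 0.57
BER = $33942.11 (to the nearest cent)

$33942.11


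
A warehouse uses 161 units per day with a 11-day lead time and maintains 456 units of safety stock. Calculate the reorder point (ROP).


Formula: ROP = (Daily Demand * Lead Time) + Safety Stock
Demand during lead time = 161 * 11 = 1771 units
ROP = 1771 + 456 = 2227 units

2227 units


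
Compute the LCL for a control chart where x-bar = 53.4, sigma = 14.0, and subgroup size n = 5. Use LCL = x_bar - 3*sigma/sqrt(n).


LCL = 53.4 - 3 * 14.0 / sqrt(5)

34.62


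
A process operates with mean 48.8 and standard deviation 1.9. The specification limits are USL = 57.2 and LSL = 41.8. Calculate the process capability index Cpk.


Cpu = (57.2 - 48.8) / (3 * 1.9) = 1.47
Cpl = (48.8 - 41.8) / (3 * 1.9) = 1.23
Cpk = min(1.47, 1.23) = 1.23

1.23


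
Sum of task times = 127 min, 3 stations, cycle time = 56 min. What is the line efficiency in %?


Formula: Efficiency = Sum of Task Times / (N_stations * CT) * 100
Total station capacity = 3 stations * 56 min = 168 min
Efficiency = 127 / 168 * 100 = 75.6%

75.6%


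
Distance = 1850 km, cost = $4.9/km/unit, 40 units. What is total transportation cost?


TC = dist * cost * units = 1850 * 4.9 * 40 = $362600.00

$362600.00


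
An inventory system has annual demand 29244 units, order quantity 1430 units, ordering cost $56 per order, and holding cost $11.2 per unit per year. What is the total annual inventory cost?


TC = 29244/1430 * 56 + 1430/2 * 11.2

$9153.22


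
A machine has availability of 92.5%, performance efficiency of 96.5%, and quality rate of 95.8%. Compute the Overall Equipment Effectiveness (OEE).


Formula: OEE = Availability * Performance * Quality / 10000
A * P = 92.5% * 96.5% / 100 = 89.26%
OEE = 89.26% * 95.8% / 100 = 85.5%

85.5%


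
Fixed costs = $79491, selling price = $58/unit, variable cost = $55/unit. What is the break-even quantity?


Formula: BEQ = Fixed Costs / (Price - Variable Cost)
Contribution margin = $58 - $55 = $3/unit
BEQ = ceil($79491 / $3/unit) = ceil(26497.0) = 26497 units

26497 units


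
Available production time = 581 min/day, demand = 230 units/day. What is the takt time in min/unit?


Formula: Takt Time = Available Production Time / Customer Demand
Takt = 581 min/day / 230 units/day
Takt = 2.53 min/unit

2.53 min/unit


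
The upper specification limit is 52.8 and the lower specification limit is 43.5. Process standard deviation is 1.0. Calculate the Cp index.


Cp = (52.8 - 43.5) / (6 * 1.0)

1.55


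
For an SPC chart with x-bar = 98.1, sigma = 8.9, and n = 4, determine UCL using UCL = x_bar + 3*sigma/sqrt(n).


UCL = 98.1 + 3 * 8.9 / sqrt(4)

111.45


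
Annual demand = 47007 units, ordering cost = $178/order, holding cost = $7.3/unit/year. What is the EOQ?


Formula: EOQ = sqrt(2 * D * S / H)
Numerator: 2 * 47007 * 178 = 16734492
2DS/H = 16734492 / 7.3 = 2292396.2
EOQ = sqrt(2292396.2) = 1514.1 units

1514.1 units


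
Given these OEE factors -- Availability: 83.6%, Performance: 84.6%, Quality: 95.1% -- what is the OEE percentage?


Formula: OEE = Availability * Performance * Quality / 10000
A * P = 83.6% * 84.6% / 100 = 70.73%
OEE = 70.73% * 95.1% / 100 = 67.3%

67.3%


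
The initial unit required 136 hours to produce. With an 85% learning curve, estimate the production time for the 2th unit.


Formula: T_n = T_1 * (learning_rate)^(log2(n)) where learning_rate = rate/100
Doublings = log2(2) = 1
T_n = 136 * 0.85^1
T_n = 136 * 0.85 = 115.6 hours

115.6 hours


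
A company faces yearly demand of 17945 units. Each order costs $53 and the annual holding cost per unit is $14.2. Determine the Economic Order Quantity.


Formula: EOQ = sqrt(2 * D * S / H)
Numerator: 2 * 17945 * 53 = 1902170
2DS/H = 1902170 / 14.2 = 133955.6
EOQ = sqrt(133955.6) = 366.0 units

366.0 units


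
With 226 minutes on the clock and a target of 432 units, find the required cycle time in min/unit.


Formula: CT = Available Time / Number of Units
CT = 226 min / 432 units
CT = 0.52 min/unit

0.52 min/unit


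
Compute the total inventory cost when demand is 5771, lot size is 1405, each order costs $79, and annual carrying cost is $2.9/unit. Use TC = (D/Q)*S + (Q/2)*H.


TC = 5771/1405 * 79 + 1405/2 * 2.9

$2361.74


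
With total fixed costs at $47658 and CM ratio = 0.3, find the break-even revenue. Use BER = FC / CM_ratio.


Formula: BER = Fixed Costs / Contribution Margin Ratio
BER = $47658 / 0.3
BER = $158860.00 (to the nearest cent)

$158860.00


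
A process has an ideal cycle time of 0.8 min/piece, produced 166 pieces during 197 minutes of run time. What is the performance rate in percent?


Formula: Performance = (Ideal CT * Total Count) / Run Time * 100
Ideal output time = 0.8 * 166 = 132.8 min
Performance = 132.8 / 197 * 100 = 67.4%

67.4%


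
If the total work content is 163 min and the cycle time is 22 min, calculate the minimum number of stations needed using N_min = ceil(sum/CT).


Formula: N_min = ceil(Sum of Task Times / Cycle Time)
N_min = ceil(163 min / 22 min) = ceil(7.4091)
N_min = 8 stations

8


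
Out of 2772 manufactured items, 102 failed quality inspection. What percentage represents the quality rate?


Formula: Quality Rate = Good Pieces / Total Pieces * 100
Good pieces = 2772 - 102 = 2670
QR = 2670 / 2772 * 100 = 96.3%

96.3%


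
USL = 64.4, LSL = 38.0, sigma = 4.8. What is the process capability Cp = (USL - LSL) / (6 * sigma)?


Cp = (64.4 - 38.0) / (6 * 4.8)

0.92


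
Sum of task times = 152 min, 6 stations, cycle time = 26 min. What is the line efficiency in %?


Formula: Efficiency = Sum of Task Times / (N_stations * CT) * 100
Total station capacity = 6 stations * 26 min = 156 min
Efficiency = 152 / 156 * 100 = 97.4%

97.4%


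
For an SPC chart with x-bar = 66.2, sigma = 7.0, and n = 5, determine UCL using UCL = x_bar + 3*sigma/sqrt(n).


UCL = 66.2 + 3 * 7.0 / sqrt(5)

75.59


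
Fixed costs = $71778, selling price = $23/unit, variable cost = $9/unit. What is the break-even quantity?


Formula: BEQ = Fixed Costs / (Price - Variable Cost)
Contribution margin = $23 - $9 = $14/unit
BEQ = ceil($71778 / $14/unit) = ceil(5127.0) = 5127 units

5127 units


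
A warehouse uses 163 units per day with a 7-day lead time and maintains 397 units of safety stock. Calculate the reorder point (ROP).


Formula: ROP = (Daily Demand * Lead Time) + Safety Stock
Demand during lead time = 163 * 7 = 1141 units
ROP = 1141 + 397 = 1538 units

1538 units


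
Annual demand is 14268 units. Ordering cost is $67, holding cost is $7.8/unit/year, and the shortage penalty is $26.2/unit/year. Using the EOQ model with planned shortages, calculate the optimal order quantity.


Formula: EOQ* = sqrt(2DS/H) * sqrt((H+P)/P)
Base EOQ = sqrt(2*14268*67/7.8) = 495.09 units
Correction = sqrt((7.8+26.2)/26.2) = 1.13917
EOQ* = 495.09 * 1.13917 = 564.0 units

564.0 units


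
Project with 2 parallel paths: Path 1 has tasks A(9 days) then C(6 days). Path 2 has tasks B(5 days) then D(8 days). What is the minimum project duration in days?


Path 1 = 9 + 6 = 15 days
Path 2 = 5 + 8 = 13 days
Duration = max(15, 13) = 15 days

15 days


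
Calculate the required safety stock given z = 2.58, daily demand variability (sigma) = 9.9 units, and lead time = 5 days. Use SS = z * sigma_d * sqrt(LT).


Formula: SS = z * sigma_d * sqrt(LT)
sqrt(LT) = sqrt(5) = 2.2361
SS = 2.58 * 9.9 * 2.2361
SS = 57.1 units

57.1 units


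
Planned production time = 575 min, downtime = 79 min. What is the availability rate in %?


Formula: Availability = (Planned Time - Downtime) / Planned Time * 100
Uptime = 575 - 79 = 496 min
Availability = 496 / 575 * 100 = 86.3%

86.3%


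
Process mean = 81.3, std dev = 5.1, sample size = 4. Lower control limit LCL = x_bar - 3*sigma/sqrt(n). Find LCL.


LCL = 81.3 - 3 * 5.1 / sqrt(4)

73.65


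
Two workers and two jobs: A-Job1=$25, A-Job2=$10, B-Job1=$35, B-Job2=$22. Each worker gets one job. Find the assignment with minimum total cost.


Option 1: A->1 + B->2 = $25 + $22 = $47
Option 2: A->2 + B->1 = $10 + $35 = $45
Min cost = min($47, $45) = $45

$45


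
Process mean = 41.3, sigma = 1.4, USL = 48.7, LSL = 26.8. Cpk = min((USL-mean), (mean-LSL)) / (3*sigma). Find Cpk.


Cpu = (48.7 - 41.3) / (3 * 1.4) = 1.76
Cpl = (41.3 - 26.8) / (3 * 1.4) = 3.45
Cpk = min(1.76, 3.45) = 1.76

1.76


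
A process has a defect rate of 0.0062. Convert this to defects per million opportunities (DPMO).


DPMO = defect_rate * 1000000 = 0.0062 * 1000000

6200


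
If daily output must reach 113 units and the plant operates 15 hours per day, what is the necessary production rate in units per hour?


Formula: Production Rate = Daily Demand / Available Hours
Rate = 113 units/day / 15 hours/day
Rate = 7.5 units/hour

7.5 units/hour


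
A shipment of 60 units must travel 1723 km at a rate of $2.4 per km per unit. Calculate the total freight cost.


TC = dist * cost * units = 1723 * 2.4 * 60 = $248112.00

$248112.00


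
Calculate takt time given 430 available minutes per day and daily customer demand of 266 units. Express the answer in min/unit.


Formula: Takt Time = Available Production Time / Customer Demand
Takt = 430 min/day / 266 units/day
Takt = 1.62 min/unit

1.62 min/unit


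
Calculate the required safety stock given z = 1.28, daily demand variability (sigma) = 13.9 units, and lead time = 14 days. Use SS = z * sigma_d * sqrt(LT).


Formula: SS = z * sigma_d * sqrt(LT)
sqrt(LT) = sqrt(14) = 3.7417
SS = 1.28 * 13.9 * 3.7417
SS = 66.6 units

66.6 units


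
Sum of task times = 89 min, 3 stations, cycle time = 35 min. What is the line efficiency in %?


Formula: Efficiency = Sum of Task Times / (N_stations * CT) * 100
Total station capacity = 3 stations * 35 min = 105 min
Efficiency = 89 / 105 * 100 = 84.8%

84.8%


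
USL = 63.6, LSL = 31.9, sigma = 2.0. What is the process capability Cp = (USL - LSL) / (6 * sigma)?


Cp = (63.6 - 31.9) / (6 * 2.0)

2.64


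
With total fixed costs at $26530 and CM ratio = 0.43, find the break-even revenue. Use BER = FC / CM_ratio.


Formula: BER = Fixed Costs / Contribution Margin Ratio
BER = $26530 / 0.43
BER = $61697.67 (to the nearest cent)

$61697.67


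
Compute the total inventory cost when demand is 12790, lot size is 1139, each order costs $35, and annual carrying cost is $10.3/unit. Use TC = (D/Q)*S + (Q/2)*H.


TC = 12790/1139 * 35 + 1139/2 * 10.3

$6258.87


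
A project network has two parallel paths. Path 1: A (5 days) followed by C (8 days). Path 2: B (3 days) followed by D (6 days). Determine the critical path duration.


Path 1 = 5 + 8 = 13 days
Path 2 = 3 + 6 = 9 days
Duration = max(13, 9) = 13 days

13 days


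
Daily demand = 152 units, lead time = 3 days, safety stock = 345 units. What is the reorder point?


Formula: ROP = (Daily Demand * Lead Time) + Safety Stock
Demand during lead time = 152 * 3 = 456 units
ROP = 456 + 345 = 801 units

801 units


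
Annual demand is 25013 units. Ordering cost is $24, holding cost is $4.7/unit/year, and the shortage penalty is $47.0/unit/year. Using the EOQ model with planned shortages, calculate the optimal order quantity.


Formula: EOQ* = sqrt(2DS/H) * sqrt((H+P)/P)
Base EOQ = sqrt(2*25013*24/4.7) = 505.42 units
Correction = sqrt((4.7+47.0)/47.0) = 1.04881
EOQ* = 505.42 * 1.04881 = 530.1 units

530.1 units


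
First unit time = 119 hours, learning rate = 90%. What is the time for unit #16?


Formula: T_n = T_1 * (learning_rate)^(log2(n)) where learning_rate = rate/100
Doublings = log2(16) = 4
T_n = 119 * 0.9^4
T_n = 119 * 0.6561 = 78.1 hours

78.1 hours


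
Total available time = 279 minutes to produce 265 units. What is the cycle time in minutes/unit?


Formula: CT = Available Time / Number of Units
CT = 279 min / 265 units
CT = 1.05 min/unit

1.05 min/unit


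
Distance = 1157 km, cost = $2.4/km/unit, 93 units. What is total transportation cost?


TC = dist * cost * units = 1157 * 2.4 * 93 = $258242.40

$258242.40


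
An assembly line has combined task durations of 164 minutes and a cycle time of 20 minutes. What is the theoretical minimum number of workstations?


Formula: N_min = ceil(Sum of Task Times / Cycle Time)
N_min = ceil(164 min / 20 min) = ceil(8.2)
N_min = 9 stations

9


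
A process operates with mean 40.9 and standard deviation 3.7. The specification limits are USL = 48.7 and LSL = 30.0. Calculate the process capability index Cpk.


Cpu = (48.7 - 40.9) / (3 * 3.7) = 0.7
Cpl = (40.9 - 30.0) / (3 * 3.7) = 0.98
Cpk = min(0.7, 0.98) = 0.7

0.7


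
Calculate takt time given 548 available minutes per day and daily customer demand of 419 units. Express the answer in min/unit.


Formula: Takt Time = Available Production Time / Customer Demand
Takt = 548 min/day / 419 units/day
Takt = 1.31 min/unit

1.31 min/unit


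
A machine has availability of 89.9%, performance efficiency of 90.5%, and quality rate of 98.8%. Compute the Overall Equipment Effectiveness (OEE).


Formula: OEE = Availability * Performance * Quality / 10000
A * P = 89.9% * 90.5% / 100 = 81.36%
OEE = 81.36% * 98.8% / 100 = 80.4%

80.4%


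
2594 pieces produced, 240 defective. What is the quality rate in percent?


Formula: Quality Rate = Good Pieces / Total Pieces * 100
Good pieces = 2594 - 240 = 2354
QR = 2354 / 2594 * 100 = 90.7%

90.7%


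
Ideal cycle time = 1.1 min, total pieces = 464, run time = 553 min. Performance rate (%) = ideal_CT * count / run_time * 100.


Formula: Performance = (Ideal CT * Total Count) / Run Time * 100
Ideal output time = 1.1 * 464 = 510.4 min
Performance = 510.4 / 553 * 100 = 92.3%

92.3%


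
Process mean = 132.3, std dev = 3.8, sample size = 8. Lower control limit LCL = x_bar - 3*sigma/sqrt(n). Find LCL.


LCL = 132.3 - 3 * 3.8 / sqrt(8)

128.27


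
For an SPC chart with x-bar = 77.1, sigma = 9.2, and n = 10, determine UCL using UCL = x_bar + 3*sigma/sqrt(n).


UCL = 77.1 + 3 * 9.2 / sqrt(10)

85.83


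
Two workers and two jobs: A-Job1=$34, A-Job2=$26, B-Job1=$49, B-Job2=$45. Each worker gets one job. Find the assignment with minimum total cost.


Option 1: A->1 + B->2 = $34 + $45 = $79
Option 2: A->2 + B->1 = $26 + $49 = $75
Min cost = min($79, $75) = $75

$75


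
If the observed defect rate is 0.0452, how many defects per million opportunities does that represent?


DPMO = defect_rate * 1000000 = 0.0452 * 1000000

45200


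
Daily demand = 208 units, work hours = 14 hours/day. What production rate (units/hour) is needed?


Formula: Production Rate = Daily Demand / Available Hours
Rate = 208 units/day / 14 hours/day
Rate = 14.9 units/hour

14.9 units/hour


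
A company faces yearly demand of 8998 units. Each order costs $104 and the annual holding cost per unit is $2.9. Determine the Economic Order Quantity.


Formula: EOQ = sqrt(2 * D * S / H)
Numerator: 2 * 8998 * 104 = 1871584
2DS/H = 1871584 / 2.9 = 645373.8
EOQ = sqrt(645373.8) = 803.4 units

803.4 units


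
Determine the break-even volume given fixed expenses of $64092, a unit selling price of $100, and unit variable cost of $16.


Formula: BEQ = Fixed Costs / (Price - Variable Cost)
Contribution margin = $100 - $16 = $84/unit
BEQ = ceil($64092 / $84/unit) = ceil(763.0) = 763 units

763 units


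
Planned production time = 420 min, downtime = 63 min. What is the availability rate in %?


Formula: Availability = (Planned Time - Downtime) / Planned Time * 100
Uptime = 420 - 63 = 357 min
Availability = 357 / 420 * 100 = 85.0%

85.0%


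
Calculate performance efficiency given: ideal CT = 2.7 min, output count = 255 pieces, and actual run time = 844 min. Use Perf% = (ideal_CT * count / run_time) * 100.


Formula: Performance = (Ideal CT * Total Count) / Run Time * 100
Ideal output time = 2.7 * 255 = 688.5 min
Performance = 688.5 / 844 * 100 = 81.6%

81.6%


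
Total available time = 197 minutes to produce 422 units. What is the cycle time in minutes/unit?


Formula: CT = Available Time / Number of Units
CT = 197 min / 422 units
CT = 0.47 min/unit

0.47 min/unit


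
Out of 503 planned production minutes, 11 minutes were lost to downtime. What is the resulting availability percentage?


Formula: Availability = (Planned Time - Downtime) / Planned Time * 100
Uptime = 503 - 11 = 492 min
Availability = 492 / 503 * 100 = 97.8%

97.8%


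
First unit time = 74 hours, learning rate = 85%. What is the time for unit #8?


Formula: T_n = T_1 * (learning_rate)^(log2(n)) where learning_rate = rate/100
Doublings = log2(8) = 3
T_n = 74 * 0.85^3
T_n = 74 * 0.6141 = 45.4 hours

45.4 hours


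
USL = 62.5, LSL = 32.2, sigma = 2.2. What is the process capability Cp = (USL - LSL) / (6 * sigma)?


Cp = (62.5 - 32.2) / (6 * 2.2)

2.3


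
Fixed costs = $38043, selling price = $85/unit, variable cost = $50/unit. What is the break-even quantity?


Formula: BEQ = Fixed Costs / (Price - Variable Cost)
Contribution margin = $85 - $50 = $35/unit
BEQ = ceil($38043 / $35/unit) = ceil(1086.94) = 1087 units

1087 units
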